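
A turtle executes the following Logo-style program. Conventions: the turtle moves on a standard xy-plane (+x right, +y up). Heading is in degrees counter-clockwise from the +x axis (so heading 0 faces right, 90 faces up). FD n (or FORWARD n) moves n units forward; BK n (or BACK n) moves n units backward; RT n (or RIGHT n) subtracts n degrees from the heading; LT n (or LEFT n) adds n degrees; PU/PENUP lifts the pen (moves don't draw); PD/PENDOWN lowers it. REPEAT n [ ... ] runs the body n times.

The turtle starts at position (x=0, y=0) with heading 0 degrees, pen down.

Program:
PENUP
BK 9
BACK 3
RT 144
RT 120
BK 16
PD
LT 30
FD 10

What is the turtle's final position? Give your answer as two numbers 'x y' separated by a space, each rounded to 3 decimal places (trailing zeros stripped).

Answer: -16.205 -7.822

Derivation:
Executing turtle program step by step:
Start: pos=(0,0), heading=0, pen down
PU: pen up
BK 9: (0,0) -> (-9,0) [heading=0, move]
BK 3: (-9,0) -> (-12,0) [heading=0, move]
RT 144: heading 0 -> 216
RT 120: heading 216 -> 96
BK 16: (-12,0) -> (-10.328,-15.912) [heading=96, move]
PD: pen down
LT 30: heading 96 -> 126
FD 10: (-10.328,-15.912) -> (-16.205,-7.822) [heading=126, draw]
Final: pos=(-16.205,-7.822), heading=126, 1 segment(s) drawn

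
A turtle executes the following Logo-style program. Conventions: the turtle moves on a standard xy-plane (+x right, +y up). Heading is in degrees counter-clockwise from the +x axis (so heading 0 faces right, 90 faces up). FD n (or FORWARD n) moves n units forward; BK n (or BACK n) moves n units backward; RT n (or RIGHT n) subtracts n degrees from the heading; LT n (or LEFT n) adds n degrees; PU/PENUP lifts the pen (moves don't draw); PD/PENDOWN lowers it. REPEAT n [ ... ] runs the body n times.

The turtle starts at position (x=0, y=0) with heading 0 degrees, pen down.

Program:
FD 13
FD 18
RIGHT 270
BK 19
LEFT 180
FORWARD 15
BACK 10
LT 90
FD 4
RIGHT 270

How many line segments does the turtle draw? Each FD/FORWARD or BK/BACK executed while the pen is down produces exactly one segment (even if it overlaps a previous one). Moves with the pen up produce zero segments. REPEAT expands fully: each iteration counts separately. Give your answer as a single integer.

Executing turtle program step by step:
Start: pos=(0,0), heading=0, pen down
FD 13: (0,0) -> (13,0) [heading=0, draw]
FD 18: (13,0) -> (31,0) [heading=0, draw]
RT 270: heading 0 -> 90
BK 19: (31,0) -> (31,-19) [heading=90, draw]
LT 180: heading 90 -> 270
FD 15: (31,-19) -> (31,-34) [heading=270, draw]
BK 10: (31,-34) -> (31,-24) [heading=270, draw]
LT 90: heading 270 -> 0
FD 4: (31,-24) -> (35,-24) [heading=0, draw]
RT 270: heading 0 -> 90
Final: pos=(35,-24), heading=90, 6 segment(s) drawn
Segments drawn: 6

Answer: 6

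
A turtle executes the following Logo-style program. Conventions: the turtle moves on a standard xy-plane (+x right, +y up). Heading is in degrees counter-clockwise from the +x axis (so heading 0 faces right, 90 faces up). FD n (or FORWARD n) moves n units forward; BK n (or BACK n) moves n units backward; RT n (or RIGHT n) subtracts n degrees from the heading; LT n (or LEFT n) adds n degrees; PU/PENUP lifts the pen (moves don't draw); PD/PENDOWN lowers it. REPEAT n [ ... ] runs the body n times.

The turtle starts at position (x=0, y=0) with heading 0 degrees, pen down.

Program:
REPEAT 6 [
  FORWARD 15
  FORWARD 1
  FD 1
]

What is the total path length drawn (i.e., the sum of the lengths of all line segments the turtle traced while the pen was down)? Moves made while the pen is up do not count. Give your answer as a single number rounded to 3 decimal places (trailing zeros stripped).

Executing turtle program step by step:
Start: pos=(0,0), heading=0, pen down
REPEAT 6 [
  -- iteration 1/6 --
  FD 15: (0,0) -> (15,0) [heading=0, draw]
  FD 1: (15,0) -> (16,0) [heading=0, draw]
  FD 1: (16,0) -> (17,0) [heading=0, draw]
  -- iteration 2/6 --
  FD 15: (17,0) -> (32,0) [heading=0, draw]
  FD 1: (32,0) -> (33,0) [heading=0, draw]
  FD 1: (33,0) -> (34,0) [heading=0, draw]
  -- iteration 3/6 --
  FD 15: (34,0) -> (49,0) [heading=0, draw]
  FD 1: (49,0) -> (50,0) [heading=0, draw]
  FD 1: (50,0) -> (51,0) [heading=0, draw]
  -- iteration 4/6 --
  FD 15: (51,0) -> (66,0) [heading=0, draw]
  FD 1: (66,0) -> (67,0) [heading=0, draw]
  FD 1: (67,0) -> (68,0) [heading=0, draw]
  -- iteration 5/6 --
  FD 15: (68,0) -> (83,0) [heading=0, draw]
  FD 1: (83,0) -> (84,0) [heading=0, draw]
  FD 1: (84,0) -> (85,0) [heading=0, draw]
  -- iteration 6/6 --
  FD 15: (85,0) -> (100,0) [heading=0, draw]
  FD 1: (100,0) -> (101,0) [heading=0, draw]
  FD 1: (101,0) -> (102,0) [heading=0, draw]
]
Final: pos=(102,0), heading=0, 18 segment(s) drawn

Segment lengths:
  seg 1: (0,0) -> (15,0), length = 15
  seg 2: (15,0) -> (16,0), length = 1
  seg 3: (16,0) -> (17,0), length = 1
  seg 4: (17,0) -> (32,0), length = 15
  seg 5: (32,0) -> (33,0), length = 1
  seg 6: (33,0) -> (34,0), length = 1
  seg 7: (34,0) -> (49,0), length = 15
  seg 8: (49,0) -> (50,0), length = 1
  seg 9: (50,0) -> (51,0), length = 1
  seg 10: (51,0) -> (66,0), length = 15
  seg 11: (66,0) -> (67,0), length = 1
  seg 12: (67,0) -> (68,0), length = 1
  seg 13: (68,0) -> (83,0), length = 15
  seg 14: (83,0) -> (84,0), length = 1
  seg 15: (84,0) -> (85,0), length = 1
  seg 16: (85,0) -> (100,0), length = 15
  seg 17: (100,0) -> (101,0), length = 1
  seg 18: (101,0) -> (102,0), length = 1
Total = 102

Answer: 102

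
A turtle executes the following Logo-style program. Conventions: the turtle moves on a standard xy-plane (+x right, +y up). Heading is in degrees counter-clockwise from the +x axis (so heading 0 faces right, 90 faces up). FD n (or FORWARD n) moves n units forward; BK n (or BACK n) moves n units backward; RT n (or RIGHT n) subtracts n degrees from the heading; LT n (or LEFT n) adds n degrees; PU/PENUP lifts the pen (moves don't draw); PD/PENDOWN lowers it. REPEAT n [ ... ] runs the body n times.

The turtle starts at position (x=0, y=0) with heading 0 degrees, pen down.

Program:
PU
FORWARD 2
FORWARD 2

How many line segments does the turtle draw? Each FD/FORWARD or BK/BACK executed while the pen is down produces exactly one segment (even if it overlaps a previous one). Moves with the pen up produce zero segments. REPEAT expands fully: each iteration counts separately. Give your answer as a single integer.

Answer: 0

Derivation:
Executing turtle program step by step:
Start: pos=(0,0), heading=0, pen down
PU: pen up
FD 2: (0,0) -> (2,0) [heading=0, move]
FD 2: (2,0) -> (4,0) [heading=0, move]
Final: pos=(4,0), heading=0, 0 segment(s) drawn
Segments drawn: 0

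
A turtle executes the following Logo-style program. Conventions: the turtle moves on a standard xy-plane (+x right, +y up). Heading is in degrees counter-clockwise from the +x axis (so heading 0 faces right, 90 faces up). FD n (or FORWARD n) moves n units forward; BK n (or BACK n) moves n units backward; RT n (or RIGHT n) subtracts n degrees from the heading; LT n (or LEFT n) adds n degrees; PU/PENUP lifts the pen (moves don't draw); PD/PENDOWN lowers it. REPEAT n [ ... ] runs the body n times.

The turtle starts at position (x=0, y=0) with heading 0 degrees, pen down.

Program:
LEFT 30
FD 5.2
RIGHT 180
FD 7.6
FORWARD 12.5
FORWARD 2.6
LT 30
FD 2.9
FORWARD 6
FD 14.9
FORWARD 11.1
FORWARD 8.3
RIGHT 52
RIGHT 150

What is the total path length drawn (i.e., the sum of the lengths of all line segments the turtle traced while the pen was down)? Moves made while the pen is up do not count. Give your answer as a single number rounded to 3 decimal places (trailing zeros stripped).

Executing turtle program step by step:
Start: pos=(0,0), heading=0, pen down
LT 30: heading 0 -> 30
FD 5.2: (0,0) -> (4.503,2.6) [heading=30, draw]
RT 180: heading 30 -> 210
FD 7.6: (4.503,2.6) -> (-2.078,-1.2) [heading=210, draw]
FD 12.5: (-2.078,-1.2) -> (-12.904,-7.45) [heading=210, draw]
FD 2.6: (-12.904,-7.45) -> (-15.155,-8.75) [heading=210, draw]
LT 30: heading 210 -> 240
FD 2.9: (-15.155,-8.75) -> (-16.605,-11.261) [heading=240, draw]
FD 6: (-16.605,-11.261) -> (-19.605,-16.458) [heading=240, draw]
FD 14.9: (-19.605,-16.458) -> (-27.055,-29.361) [heading=240, draw]
FD 11.1: (-27.055,-29.361) -> (-32.605,-38.974) [heading=240, draw]
FD 8.3: (-32.605,-38.974) -> (-36.755,-46.162) [heading=240, draw]
RT 52: heading 240 -> 188
RT 150: heading 188 -> 38
Final: pos=(-36.755,-46.162), heading=38, 9 segment(s) drawn

Segment lengths:
  seg 1: (0,0) -> (4.503,2.6), length = 5.2
  seg 2: (4.503,2.6) -> (-2.078,-1.2), length = 7.6
  seg 3: (-2.078,-1.2) -> (-12.904,-7.45), length = 12.5
  seg 4: (-12.904,-7.45) -> (-15.155,-8.75), length = 2.6
  seg 5: (-15.155,-8.75) -> (-16.605,-11.261), length = 2.9
  seg 6: (-16.605,-11.261) -> (-19.605,-16.458), length = 6
  seg 7: (-19.605,-16.458) -> (-27.055,-29.361), length = 14.9
  seg 8: (-27.055,-29.361) -> (-32.605,-38.974), length = 11.1
  seg 9: (-32.605,-38.974) -> (-36.755,-46.162), length = 8.3
Total = 71.1

Answer: 71.1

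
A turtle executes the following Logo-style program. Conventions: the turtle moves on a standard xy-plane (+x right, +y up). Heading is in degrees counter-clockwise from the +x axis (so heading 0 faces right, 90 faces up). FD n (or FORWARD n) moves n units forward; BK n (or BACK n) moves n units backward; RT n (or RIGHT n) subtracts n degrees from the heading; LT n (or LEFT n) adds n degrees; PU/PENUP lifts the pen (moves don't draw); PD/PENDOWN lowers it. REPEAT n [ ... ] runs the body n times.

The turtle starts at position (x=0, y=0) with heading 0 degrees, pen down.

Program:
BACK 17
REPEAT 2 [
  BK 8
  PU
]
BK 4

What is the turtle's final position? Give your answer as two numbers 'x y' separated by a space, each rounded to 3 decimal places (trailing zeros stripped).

Executing turtle program step by step:
Start: pos=(0,0), heading=0, pen down
BK 17: (0,0) -> (-17,0) [heading=0, draw]
REPEAT 2 [
  -- iteration 1/2 --
  BK 8: (-17,0) -> (-25,0) [heading=0, draw]
  PU: pen up
  -- iteration 2/2 --
  BK 8: (-25,0) -> (-33,0) [heading=0, move]
  PU: pen up
]
BK 4: (-33,0) -> (-37,0) [heading=0, move]
Final: pos=(-37,0), heading=0, 2 segment(s) drawn

Answer: -37 0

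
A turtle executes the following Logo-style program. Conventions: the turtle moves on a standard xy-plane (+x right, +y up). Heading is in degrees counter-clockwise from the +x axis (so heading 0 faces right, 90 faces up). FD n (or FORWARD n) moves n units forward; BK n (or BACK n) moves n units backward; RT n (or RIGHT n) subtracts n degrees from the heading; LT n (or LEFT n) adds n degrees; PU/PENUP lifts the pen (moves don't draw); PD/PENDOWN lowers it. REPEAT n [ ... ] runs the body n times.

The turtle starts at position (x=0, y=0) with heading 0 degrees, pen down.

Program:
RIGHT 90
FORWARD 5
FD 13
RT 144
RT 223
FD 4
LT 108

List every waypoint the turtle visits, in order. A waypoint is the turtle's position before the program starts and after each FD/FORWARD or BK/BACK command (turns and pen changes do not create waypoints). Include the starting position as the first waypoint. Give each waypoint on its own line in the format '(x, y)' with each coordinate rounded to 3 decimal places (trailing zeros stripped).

Answer: (0, 0)
(0, -5)
(0, -18)
(-0.487, -21.97)

Derivation:
Executing turtle program step by step:
Start: pos=(0,0), heading=0, pen down
RT 90: heading 0 -> 270
FD 5: (0,0) -> (0,-5) [heading=270, draw]
FD 13: (0,-5) -> (0,-18) [heading=270, draw]
RT 144: heading 270 -> 126
RT 223: heading 126 -> 263
FD 4: (0,-18) -> (-0.487,-21.97) [heading=263, draw]
LT 108: heading 263 -> 11
Final: pos=(-0.487,-21.97), heading=11, 3 segment(s) drawn
Waypoints (4 total):
(0, 0)
(0, -5)
(0, -18)
(-0.487, -21.97)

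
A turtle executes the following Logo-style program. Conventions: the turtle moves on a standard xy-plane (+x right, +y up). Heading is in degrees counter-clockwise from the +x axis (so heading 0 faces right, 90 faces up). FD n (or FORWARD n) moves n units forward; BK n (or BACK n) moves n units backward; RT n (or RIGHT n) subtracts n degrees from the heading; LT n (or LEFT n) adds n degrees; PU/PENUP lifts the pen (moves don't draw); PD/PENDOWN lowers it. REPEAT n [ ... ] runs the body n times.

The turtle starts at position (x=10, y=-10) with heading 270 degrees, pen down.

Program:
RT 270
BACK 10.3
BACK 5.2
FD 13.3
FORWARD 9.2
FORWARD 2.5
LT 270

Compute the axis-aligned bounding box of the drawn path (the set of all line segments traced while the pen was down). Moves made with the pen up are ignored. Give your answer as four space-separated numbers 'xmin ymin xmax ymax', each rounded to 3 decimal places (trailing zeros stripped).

Executing turtle program step by step:
Start: pos=(10,-10), heading=270, pen down
RT 270: heading 270 -> 0
BK 10.3: (10,-10) -> (-0.3,-10) [heading=0, draw]
BK 5.2: (-0.3,-10) -> (-5.5,-10) [heading=0, draw]
FD 13.3: (-5.5,-10) -> (7.8,-10) [heading=0, draw]
FD 9.2: (7.8,-10) -> (17,-10) [heading=0, draw]
FD 2.5: (17,-10) -> (19.5,-10) [heading=0, draw]
LT 270: heading 0 -> 270
Final: pos=(19.5,-10), heading=270, 5 segment(s) drawn

Segment endpoints: x in {-5.5, -0.3, 7.8, 10, 17, 19.5}, y in {-10}
xmin=-5.5, ymin=-10, xmax=19.5, ymax=-10

Answer: -5.5 -10 19.5 -10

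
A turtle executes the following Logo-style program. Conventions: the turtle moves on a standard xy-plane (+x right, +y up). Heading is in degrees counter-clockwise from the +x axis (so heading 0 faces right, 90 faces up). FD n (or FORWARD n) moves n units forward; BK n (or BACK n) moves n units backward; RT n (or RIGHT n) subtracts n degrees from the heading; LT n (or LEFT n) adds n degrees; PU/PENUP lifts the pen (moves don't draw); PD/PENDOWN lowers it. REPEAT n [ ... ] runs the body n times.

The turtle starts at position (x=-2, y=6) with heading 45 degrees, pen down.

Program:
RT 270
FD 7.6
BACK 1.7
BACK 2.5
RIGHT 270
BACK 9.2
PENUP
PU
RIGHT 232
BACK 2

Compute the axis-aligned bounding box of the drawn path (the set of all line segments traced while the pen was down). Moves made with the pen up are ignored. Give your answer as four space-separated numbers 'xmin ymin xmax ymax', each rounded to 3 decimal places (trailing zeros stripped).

Answer: -7.374 6 2.101 14.91

Derivation:
Executing turtle program step by step:
Start: pos=(-2,6), heading=45, pen down
RT 270: heading 45 -> 135
FD 7.6: (-2,6) -> (-7.374,11.374) [heading=135, draw]
BK 1.7: (-7.374,11.374) -> (-6.172,10.172) [heading=135, draw]
BK 2.5: (-6.172,10.172) -> (-4.404,8.404) [heading=135, draw]
RT 270: heading 135 -> 225
BK 9.2: (-4.404,8.404) -> (2.101,14.91) [heading=225, draw]
PU: pen up
PU: pen up
RT 232: heading 225 -> 353
BK 2: (2.101,14.91) -> (0.116,15.153) [heading=353, move]
Final: pos=(0.116,15.153), heading=353, 4 segment(s) drawn

Segment endpoints: x in {-7.374, -6.172, -4.404, -2, 2.101}, y in {6, 8.404, 10.172, 11.374, 14.91}
xmin=-7.374, ymin=6, xmax=2.101, ymax=14.91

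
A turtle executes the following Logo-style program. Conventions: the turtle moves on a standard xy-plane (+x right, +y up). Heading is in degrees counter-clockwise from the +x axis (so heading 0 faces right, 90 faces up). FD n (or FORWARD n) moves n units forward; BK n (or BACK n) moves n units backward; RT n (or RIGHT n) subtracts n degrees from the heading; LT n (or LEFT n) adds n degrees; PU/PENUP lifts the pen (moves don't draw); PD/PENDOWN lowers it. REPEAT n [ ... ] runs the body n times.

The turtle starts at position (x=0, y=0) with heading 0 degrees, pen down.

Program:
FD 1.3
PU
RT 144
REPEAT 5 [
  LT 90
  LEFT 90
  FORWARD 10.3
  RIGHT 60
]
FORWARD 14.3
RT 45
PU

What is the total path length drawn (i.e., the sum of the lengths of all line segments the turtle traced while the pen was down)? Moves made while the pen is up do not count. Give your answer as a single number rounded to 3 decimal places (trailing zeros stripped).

Answer: 1.3

Derivation:
Executing turtle program step by step:
Start: pos=(0,0), heading=0, pen down
FD 1.3: (0,0) -> (1.3,0) [heading=0, draw]
PU: pen up
RT 144: heading 0 -> 216
REPEAT 5 [
  -- iteration 1/5 --
  LT 90: heading 216 -> 306
  LT 90: heading 306 -> 36
  FD 10.3: (1.3,0) -> (9.633,6.054) [heading=36, move]
  RT 60: heading 36 -> 336
  -- iteration 2/5 --
  LT 90: heading 336 -> 66
  LT 90: heading 66 -> 156
  FD 10.3: (9.633,6.054) -> (0.223,10.244) [heading=156, move]
  RT 60: heading 156 -> 96
  -- iteration 3/5 --
  LT 90: heading 96 -> 186
  LT 90: heading 186 -> 276
  FD 10.3: (0.223,10.244) -> (1.3,0) [heading=276, move]
  RT 60: heading 276 -> 216
  -- iteration 4/5 --
  LT 90: heading 216 -> 306
  LT 90: heading 306 -> 36
  FD 10.3: (1.3,0) -> (9.633,6.054) [heading=36, move]
  RT 60: heading 36 -> 336
  -- iteration 5/5 --
  LT 90: heading 336 -> 66
  LT 90: heading 66 -> 156
  FD 10.3: (9.633,6.054) -> (0.223,10.244) [heading=156, move]
  RT 60: heading 156 -> 96
]
FD 14.3: (0.223,10.244) -> (-1.271,24.465) [heading=96, move]
RT 45: heading 96 -> 51
PU: pen up
Final: pos=(-1.271,24.465), heading=51, 1 segment(s) drawn

Segment lengths:
  seg 1: (0,0) -> (1.3,0), length = 1.3
Total = 1.3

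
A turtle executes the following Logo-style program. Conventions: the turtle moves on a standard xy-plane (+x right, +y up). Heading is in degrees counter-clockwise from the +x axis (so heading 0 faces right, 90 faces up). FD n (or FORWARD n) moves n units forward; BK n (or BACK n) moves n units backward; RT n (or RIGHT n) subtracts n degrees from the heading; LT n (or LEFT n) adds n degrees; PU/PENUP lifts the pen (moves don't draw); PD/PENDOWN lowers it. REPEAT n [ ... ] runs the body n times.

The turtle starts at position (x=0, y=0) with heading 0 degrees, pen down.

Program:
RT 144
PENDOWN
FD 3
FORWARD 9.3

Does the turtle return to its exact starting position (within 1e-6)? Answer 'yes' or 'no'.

Executing turtle program step by step:
Start: pos=(0,0), heading=0, pen down
RT 144: heading 0 -> 216
PD: pen down
FD 3: (0,0) -> (-2.427,-1.763) [heading=216, draw]
FD 9.3: (-2.427,-1.763) -> (-9.951,-7.23) [heading=216, draw]
Final: pos=(-9.951,-7.23), heading=216, 2 segment(s) drawn

Start position: (0, 0)
Final position: (-9.951, -7.23)
Distance = 12.3; >= 1e-6 -> NOT closed

Answer: no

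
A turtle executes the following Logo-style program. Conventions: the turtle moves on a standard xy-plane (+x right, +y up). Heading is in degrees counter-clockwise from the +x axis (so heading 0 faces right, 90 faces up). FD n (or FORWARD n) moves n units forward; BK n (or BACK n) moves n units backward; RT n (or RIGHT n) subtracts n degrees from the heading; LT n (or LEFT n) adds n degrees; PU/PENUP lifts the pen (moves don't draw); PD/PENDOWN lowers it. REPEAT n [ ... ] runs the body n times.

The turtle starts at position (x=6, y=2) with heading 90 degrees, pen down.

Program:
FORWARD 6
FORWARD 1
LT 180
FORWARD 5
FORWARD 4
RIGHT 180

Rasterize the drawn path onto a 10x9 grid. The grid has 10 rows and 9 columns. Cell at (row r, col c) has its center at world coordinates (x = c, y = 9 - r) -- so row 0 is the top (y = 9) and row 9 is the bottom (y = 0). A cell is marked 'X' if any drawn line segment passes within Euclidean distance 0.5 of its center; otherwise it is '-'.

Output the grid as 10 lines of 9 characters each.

Segment 0: (6,2) -> (6,8)
Segment 1: (6,8) -> (6,9)
Segment 2: (6,9) -> (6,4)
Segment 3: (6,4) -> (6,0)

Answer: ------X--
------X--
------X--
------X--
------X--
------X--
------X--
------X--
------X--
------X--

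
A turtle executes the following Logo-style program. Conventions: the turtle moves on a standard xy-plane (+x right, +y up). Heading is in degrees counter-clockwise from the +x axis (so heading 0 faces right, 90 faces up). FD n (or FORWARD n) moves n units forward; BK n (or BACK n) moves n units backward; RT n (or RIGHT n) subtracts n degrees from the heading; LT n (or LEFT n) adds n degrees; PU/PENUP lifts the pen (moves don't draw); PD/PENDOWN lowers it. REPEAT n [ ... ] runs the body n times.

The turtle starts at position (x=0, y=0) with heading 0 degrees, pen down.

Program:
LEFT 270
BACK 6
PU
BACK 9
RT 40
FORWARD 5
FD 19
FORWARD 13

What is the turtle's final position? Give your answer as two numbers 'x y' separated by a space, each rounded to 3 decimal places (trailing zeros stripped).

Answer: -23.783 -13.344

Derivation:
Executing turtle program step by step:
Start: pos=(0,0), heading=0, pen down
LT 270: heading 0 -> 270
BK 6: (0,0) -> (0,6) [heading=270, draw]
PU: pen up
BK 9: (0,6) -> (0,15) [heading=270, move]
RT 40: heading 270 -> 230
FD 5: (0,15) -> (-3.214,11.17) [heading=230, move]
FD 19: (-3.214,11.17) -> (-15.427,-3.385) [heading=230, move]
FD 13: (-15.427,-3.385) -> (-23.783,-13.344) [heading=230, move]
Final: pos=(-23.783,-13.344), heading=230, 1 segment(s) drawn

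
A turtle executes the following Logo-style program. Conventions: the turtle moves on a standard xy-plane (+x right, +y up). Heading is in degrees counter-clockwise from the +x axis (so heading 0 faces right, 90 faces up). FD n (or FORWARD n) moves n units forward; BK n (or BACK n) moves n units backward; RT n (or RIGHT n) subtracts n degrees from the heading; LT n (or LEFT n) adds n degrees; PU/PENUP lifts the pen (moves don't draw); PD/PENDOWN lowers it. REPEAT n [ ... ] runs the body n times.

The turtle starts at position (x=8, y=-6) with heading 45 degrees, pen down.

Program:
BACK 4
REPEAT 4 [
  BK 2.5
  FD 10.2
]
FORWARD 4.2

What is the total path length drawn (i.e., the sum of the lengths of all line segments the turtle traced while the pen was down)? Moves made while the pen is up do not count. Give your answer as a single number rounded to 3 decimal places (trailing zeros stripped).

Executing turtle program step by step:
Start: pos=(8,-6), heading=45, pen down
BK 4: (8,-6) -> (5.172,-8.828) [heading=45, draw]
REPEAT 4 [
  -- iteration 1/4 --
  BK 2.5: (5.172,-8.828) -> (3.404,-10.596) [heading=45, draw]
  FD 10.2: (3.404,-10.596) -> (10.616,-3.384) [heading=45, draw]
  -- iteration 2/4 --
  BK 2.5: (10.616,-3.384) -> (8.849,-5.151) [heading=45, draw]
  FD 10.2: (8.849,-5.151) -> (16.061,2.061) [heading=45, draw]
  -- iteration 3/4 --
  BK 2.5: (16.061,2.061) -> (14.293,0.293) [heading=45, draw]
  FD 10.2: (14.293,0.293) -> (21.506,7.506) [heading=45, draw]
  -- iteration 4/4 --
  BK 2.5: (21.506,7.506) -> (19.738,5.738) [heading=45, draw]
  FD 10.2: (19.738,5.738) -> (26.95,12.95) [heading=45, draw]
]
FD 4.2: (26.95,12.95) -> (29.92,15.92) [heading=45, draw]
Final: pos=(29.92,15.92), heading=45, 10 segment(s) drawn

Segment lengths:
  seg 1: (8,-6) -> (5.172,-8.828), length = 4
  seg 2: (5.172,-8.828) -> (3.404,-10.596), length = 2.5
  seg 3: (3.404,-10.596) -> (10.616,-3.384), length = 10.2
  seg 4: (10.616,-3.384) -> (8.849,-5.151), length = 2.5
  seg 5: (8.849,-5.151) -> (16.061,2.061), length = 10.2
  seg 6: (16.061,2.061) -> (14.293,0.293), length = 2.5
  seg 7: (14.293,0.293) -> (21.506,7.506), length = 10.2
  seg 8: (21.506,7.506) -> (19.738,5.738), length = 2.5
  seg 9: (19.738,5.738) -> (26.95,12.95), length = 10.2
  seg 10: (26.95,12.95) -> (29.92,15.92), length = 4.2
Total = 59

Answer: 59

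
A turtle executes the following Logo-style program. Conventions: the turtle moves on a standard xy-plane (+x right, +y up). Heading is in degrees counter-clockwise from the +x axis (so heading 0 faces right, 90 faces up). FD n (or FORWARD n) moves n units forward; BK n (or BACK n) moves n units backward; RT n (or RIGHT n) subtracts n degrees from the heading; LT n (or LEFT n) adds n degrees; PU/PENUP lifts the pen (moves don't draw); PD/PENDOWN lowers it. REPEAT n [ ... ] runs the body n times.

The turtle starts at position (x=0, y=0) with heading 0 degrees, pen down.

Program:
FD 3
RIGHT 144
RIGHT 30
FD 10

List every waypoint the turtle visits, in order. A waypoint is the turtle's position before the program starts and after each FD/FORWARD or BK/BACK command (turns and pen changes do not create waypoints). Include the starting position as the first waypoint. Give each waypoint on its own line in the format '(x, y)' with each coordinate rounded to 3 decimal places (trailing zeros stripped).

Executing turtle program step by step:
Start: pos=(0,0), heading=0, pen down
FD 3: (0,0) -> (3,0) [heading=0, draw]
RT 144: heading 0 -> 216
RT 30: heading 216 -> 186
FD 10: (3,0) -> (-6.945,-1.045) [heading=186, draw]
Final: pos=(-6.945,-1.045), heading=186, 2 segment(s) drawn
Waypoints (3 total):
(0, 0)
(3, 0)
(-6.945, -1.045)

Answer: (0, 0)
(3, 0)
(-6.945, -1.045)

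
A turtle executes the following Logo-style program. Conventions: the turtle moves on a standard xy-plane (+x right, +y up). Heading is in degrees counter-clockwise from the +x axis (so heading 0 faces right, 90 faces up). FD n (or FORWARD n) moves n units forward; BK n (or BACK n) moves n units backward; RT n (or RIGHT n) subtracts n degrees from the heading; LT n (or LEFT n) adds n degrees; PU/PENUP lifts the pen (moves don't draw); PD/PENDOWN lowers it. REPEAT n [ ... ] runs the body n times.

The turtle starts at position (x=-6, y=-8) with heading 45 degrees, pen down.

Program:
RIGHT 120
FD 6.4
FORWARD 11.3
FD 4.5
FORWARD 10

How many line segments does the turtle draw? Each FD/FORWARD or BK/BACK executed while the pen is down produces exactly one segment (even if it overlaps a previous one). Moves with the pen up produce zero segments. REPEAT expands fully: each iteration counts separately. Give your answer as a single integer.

Answer: 4

Derivation:
Executing turtle program step by step:
Start: pos=(-6,-8), heading=45, pen down
RT 120: heading 45 -> 285
FD 6.4: (-6,-8) -> (-4.344,-14.182) [heading=285, draw]
FD 11.3: (-4.344,-14.182) -> (-1.419,-25.097) [heading=285, draw]
FD 4.5: (-1.419,-25.097) -> (-0.254,-29.444) [heading=285, draw]
FD 10: (-0.254,-29.444) -> (2.334,-39.103) [heading=285, draw]
Final: pos=(2.334,-39.103), heading=285, 4 segment(s) drawn
Segments drawn: 4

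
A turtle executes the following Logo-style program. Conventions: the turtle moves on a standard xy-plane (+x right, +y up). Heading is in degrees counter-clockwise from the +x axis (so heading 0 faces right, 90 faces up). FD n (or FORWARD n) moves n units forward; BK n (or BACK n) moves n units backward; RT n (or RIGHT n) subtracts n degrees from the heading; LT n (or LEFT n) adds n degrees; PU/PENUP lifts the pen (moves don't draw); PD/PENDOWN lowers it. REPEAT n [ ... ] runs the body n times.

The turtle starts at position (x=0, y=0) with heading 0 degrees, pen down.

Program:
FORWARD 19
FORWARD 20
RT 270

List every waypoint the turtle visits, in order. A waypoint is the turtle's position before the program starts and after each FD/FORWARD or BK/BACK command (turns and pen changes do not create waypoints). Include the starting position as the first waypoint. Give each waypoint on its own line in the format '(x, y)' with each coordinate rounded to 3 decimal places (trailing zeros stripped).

Answer: (0, 0)
(19, 0)
(39, 0)

Derivation:
Executing turtle program step by step:
Start: pos=(0,0), heading=0, pen down
FD 19: (0,0) -> (19,0) [heading=0, draw]
FD 20: (19,0) -> (39,0) [heading=0, draw]
RT 270: heading 0 -> 90
Final: pos=(39,0), heading=90, 2 segment(s) drawn
Waypoints (3 total):
(0, 0)
(19, 0)
(39, 0)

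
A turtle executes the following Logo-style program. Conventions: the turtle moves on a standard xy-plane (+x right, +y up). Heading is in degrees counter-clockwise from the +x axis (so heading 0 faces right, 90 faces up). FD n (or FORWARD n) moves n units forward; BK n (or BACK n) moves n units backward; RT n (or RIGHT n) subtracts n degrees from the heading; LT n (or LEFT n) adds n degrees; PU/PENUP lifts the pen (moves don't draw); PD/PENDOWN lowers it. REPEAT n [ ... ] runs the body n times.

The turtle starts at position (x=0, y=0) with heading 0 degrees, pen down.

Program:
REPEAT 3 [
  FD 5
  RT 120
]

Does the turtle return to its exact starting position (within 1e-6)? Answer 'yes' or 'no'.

Answer: yes

Derivation:
Executing turtle program step by step:
Start: pos=(0,0), heading=0, pen down
REPEAT 3 [
  -- iteration 1/3 --
  FD 5: (0,0) -> (5,0) [heading=0, draw]
  RT 120: heading 0 -> 240
  -- iteration 2/3 --
  FD 5: (5,0) -> (2.5,-4.33) [heading=240, draw]
  RT 120: heading 240 -> 120
  -- iteration 3/3 --
  FD 5: (2.5,-4.33) -> (0,0) [heading=120, draw]
  RT 120: heading 120 -> 0
]
Final: pos=(0,0), heading=0, 3 segment(s) drawn

Start position: (0, 0)
Final position: (0, 0)
Distance = 0; < 1e-6 -> CLOSED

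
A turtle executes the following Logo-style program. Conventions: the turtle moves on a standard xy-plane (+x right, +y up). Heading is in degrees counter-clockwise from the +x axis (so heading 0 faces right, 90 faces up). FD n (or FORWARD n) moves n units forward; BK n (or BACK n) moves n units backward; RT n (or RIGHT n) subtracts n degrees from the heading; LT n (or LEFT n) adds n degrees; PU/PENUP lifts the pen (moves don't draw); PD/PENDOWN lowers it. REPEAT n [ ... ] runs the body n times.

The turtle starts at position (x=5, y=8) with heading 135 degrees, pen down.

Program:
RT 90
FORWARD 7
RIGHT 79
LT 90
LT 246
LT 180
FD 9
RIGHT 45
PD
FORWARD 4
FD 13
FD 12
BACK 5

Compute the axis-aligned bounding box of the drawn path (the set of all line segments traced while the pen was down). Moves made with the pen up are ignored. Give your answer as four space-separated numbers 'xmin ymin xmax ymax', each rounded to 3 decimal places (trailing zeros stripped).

Executing turtle program step by step:
Start: pos=(5,8), heading=135, pen down
RT 90: heading 135 -> 45
FD 7: (5,8) -> (9.95,12.95) [heading=45, draw]
RT 79: heading 45 -> 326
LT 90: heading 326 -> 56
LT 246: heading 56 -> 302
LT 180: heading 302 -> 122
FD 9: (9.95,12.95) -> (5.18,20.582) [heading=122, draw]
RT 45: heading 122 -> 77
PD: pen down
FD 4: (5.18,20.582) -> (6.08,24.48) [heading=77, draw]
FD 13: (6.08,24.48) -> (9.005,37.146) [heading=77, draw]
FD 12: (9.005,37.146) -> (11.704,48.839) [heading=77, draw]
BK 5: (11.704,48.839) -> (10.579,43.967) [heading=77, draw]
Final: pos=(10.579,43.967), heading=77, 6 segment(s) drawn

Segment endpoints: x in {5, 5.18, 6.08, 9.005, 9.95, 10.579, 11.704}, y in {8, 12.95, 20.582, 24.48, 37.146, 43.967, 48.839}
xmin=5, ymin=8, xmax=11.704, ymax=48.839

Answer: 5 8 11.704 48.839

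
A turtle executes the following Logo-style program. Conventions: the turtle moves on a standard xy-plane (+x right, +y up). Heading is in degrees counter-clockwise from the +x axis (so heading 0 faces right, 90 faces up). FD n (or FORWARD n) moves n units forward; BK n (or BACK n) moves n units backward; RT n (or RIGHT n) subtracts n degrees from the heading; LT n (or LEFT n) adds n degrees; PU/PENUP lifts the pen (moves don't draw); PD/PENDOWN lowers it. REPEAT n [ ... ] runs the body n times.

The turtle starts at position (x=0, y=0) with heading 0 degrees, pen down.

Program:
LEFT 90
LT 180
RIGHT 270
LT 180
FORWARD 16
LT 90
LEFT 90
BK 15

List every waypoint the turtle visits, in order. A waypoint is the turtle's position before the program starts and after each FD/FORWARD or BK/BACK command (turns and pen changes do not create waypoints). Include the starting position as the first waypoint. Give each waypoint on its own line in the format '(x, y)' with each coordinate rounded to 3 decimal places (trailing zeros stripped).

Answer: (0, 0)
(-16, 0)
(-31, 0)

Derivation:
Executing turtle program step by step:
Start: pos=(0,0), heading=0, pen down
LT 90: heading 0 -> 90
LT 180: heading 90 -> 270
RT 270: heading 270 -> 0
LT 180: heading 0 -> 180
FD 16: (0,0) -> (-16,0) [heading=180, draw]
LT 90: heading 180 -> 270
LT 90: heading 270 -> 0
BK 15: (-16,0) -> (-31,0) [heading=0, draw]
Final: pos=(-31,0), heading=0, 2 segment(s) drawn
Waypoints (3 total):
(0, 0)
(-16, 0)
(-31, 0)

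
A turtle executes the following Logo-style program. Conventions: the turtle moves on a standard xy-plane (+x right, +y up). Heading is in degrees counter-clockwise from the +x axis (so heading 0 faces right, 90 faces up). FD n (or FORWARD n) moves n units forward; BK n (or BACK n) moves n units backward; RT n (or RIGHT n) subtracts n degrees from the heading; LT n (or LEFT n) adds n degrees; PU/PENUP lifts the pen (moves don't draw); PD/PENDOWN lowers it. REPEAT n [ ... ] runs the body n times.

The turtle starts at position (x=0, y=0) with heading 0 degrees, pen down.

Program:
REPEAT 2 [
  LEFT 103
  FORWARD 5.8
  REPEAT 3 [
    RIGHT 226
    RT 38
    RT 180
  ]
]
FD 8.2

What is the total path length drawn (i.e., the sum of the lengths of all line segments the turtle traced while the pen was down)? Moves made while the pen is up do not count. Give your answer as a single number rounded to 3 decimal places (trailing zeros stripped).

Answer: 19.8

Derivation:
Executing turtle program step by step:
Start: pos=(0,0), heading=0, pen down
REPEAT 2 [
  -- iteration 1/2 --
  LT 103: heading 0 -> 103
  FD 5.8: (0,0) -> (-1.305,5.651) [heading=103, draw]
  REPEAT 3 [
    -- iteration 1/3 --
    RT 226: heading 103 -> 237
    RT 38: heading 237 -> 199
    RT 180: heading 199 -> 19
    -- iteration 2/3 --
    RT 226: heading 19 -> 153
    RT 38: heading 153 -> 115
    RT 180: heading 115 -> 295
    -- iteration 3/3 --
    RT 226: heading 295 -> 69
    RT 38: heading 69 -> 31
    RT 180: heading 31 -> 211
  ]
  -- iteration 2/2 --
  LT 103: heading 211 -> 314
  FD 5.8: (-1.305,5.651) -> (2.724,1.479) [heading=314, draw]
  REPEAT 3 [
    -- iteration 1/3 --
    RT 226: heading 314 -> 88
    RT 38: heading 88 -> 50
    RT 180: heading 50 -> 230
    -- iteration 2/3 --
    RT 226: heading 230 -> 4
    RT 38: heading 4 -> 326
    RT 180: heading 326 -> 146
    -- iteration 3/3 --
    RT 226: heading 146 -> 280
    RT 38: heading 280 -> 242
    RT 180: heading 242 -> 62
  ]
]
FD 8.2: (2.724,1.479) -> (6.574,8.719) [heading=62, draw]
Final: pos=(6.574,8.719), heading=62, 3 segment(s) drawn

Segment lengths:
  seg 1: (0,0) -> (-1.305,5.651), length = 5.8
  seg 2: (-1.305,5.651) -> (2.724,1.479), length = 5.8
  seg 3: (2.724,1.479) -> (6.574,8.719), length = 8.2
Total = 19.8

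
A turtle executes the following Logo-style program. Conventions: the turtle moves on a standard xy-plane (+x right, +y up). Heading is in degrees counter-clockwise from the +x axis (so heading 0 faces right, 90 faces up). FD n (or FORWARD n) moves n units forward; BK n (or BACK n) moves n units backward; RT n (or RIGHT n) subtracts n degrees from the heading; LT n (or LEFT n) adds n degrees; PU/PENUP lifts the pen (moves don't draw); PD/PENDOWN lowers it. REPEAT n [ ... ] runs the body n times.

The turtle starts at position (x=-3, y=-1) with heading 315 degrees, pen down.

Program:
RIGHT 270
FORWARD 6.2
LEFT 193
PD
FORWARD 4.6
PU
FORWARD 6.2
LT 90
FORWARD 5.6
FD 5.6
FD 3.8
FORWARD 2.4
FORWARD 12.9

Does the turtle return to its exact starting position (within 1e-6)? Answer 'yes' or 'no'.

Executing turtle program step by step:
Start: pos=(-3,-1), heading=315, pen down
RT 270: heading 315 -> 45
FD 6.2: (-3,-1) -> (1.384,3.384) [heading=45, draw]
LT 193: heading 45 -> 238
PD: pen down
FD 4.6: (1.384,3.384) -> (-1.054,-0.517) [heading=238, draw]
PU: pen up
FD 6.2: (-1.054,-0.517) -> (-4.339,-5.775) [heading=238, move]
LT 90: heading 238 -> 328
FD 5.6: (-4.339,-5.775) -> (0.41,-8.742) [heading=328, move]
FD 5.6: (0.41,-8.742) -> (5.159,-11.71) [heading=328, move]
FD 3.8: (5.159,-11.71) -> (8.382,-13.724) [heading=328, move]
FD 2.4: (8.382,-13.724) -> (10.417,-14.995) [heading=328, move]
FD 12.9: (10.417,-14.995) -> (21.357,-21.831) [heading=328, move]
Final: pos=(21.357,-21.831), heading=328, 2 segment(s) drawn

Start position: (-3, -1)
Final position: (21.357, -21.831)
Distance = 32.05; >= 1e-6 -> NOT closed

Answer: no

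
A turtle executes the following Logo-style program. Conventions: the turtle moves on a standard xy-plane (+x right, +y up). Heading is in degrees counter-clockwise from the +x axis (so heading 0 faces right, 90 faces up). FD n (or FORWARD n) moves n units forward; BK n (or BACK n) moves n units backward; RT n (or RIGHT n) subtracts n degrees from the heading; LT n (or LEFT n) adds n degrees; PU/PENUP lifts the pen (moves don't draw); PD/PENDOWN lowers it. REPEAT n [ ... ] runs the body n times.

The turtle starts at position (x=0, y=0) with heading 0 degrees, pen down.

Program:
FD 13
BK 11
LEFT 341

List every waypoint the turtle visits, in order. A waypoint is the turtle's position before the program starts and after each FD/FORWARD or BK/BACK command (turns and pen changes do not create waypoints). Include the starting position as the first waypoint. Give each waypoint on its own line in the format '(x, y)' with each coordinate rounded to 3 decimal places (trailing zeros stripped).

Executing turtle program step by step:
Start: pos=(0,0), heading=0, pen down
FD 13: (0,0) -> (13,0) [heading=0, draw]
BK 11: (13,0) -> (2,0) [heading=0, draw]
LT 341: heading 0 -> 341
Final: pos=(2,0), heading=341, 2 segment(s) drawn
Waypoints (3 total):
(0, 0)
(13, 0)
(2, 0)

Answer: (0, 0)
(13, 0)
(2, 0)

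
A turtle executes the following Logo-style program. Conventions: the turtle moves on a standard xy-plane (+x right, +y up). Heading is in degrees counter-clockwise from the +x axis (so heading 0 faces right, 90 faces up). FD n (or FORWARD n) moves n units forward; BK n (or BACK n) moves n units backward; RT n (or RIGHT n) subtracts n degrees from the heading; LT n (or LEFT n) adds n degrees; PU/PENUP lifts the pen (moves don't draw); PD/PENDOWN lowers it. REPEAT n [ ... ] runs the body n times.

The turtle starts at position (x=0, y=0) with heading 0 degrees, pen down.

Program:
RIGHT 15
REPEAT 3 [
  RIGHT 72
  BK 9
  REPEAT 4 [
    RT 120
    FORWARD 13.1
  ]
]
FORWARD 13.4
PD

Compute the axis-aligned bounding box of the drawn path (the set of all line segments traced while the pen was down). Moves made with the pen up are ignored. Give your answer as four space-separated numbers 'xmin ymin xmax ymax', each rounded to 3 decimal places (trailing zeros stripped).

Executing turtle program step by step:
Start: pos=(0,0), heading=0, pen down
RT 15: heading 0 -> 345
REPEAT 3 [
  -- iteration 1/3 --
  RT 72: heading 345 -> 273
  BK 9: (0,0) -> (-0.471,8.988) [heading=273, draw]
  REPEAT 4 [
    -- iteration 1/4 --
    RT 120: heading 273 -> 153
    FD 13.1: (-0.471,8.988) -> (-12.143,14.935) [heading=153, draw]
    -- iteration 2/4 --
    RT 120: heading 153 -> 33
    FD 13.1: (-12.143,14.935) -> (-1.157,22.07) [heading=33, draw]
    -- iteration 3/4 --
    RT 120: heading 33 -> 273
    FD 13.1: (-1.157,22.07) -> (-0.471,8.988) [heading=273, draw]
    -- iteration 4/4 --
    RT 120: heading 273 -> 153
    FD 13.1: (-0.471,8.988) -> (-12.143,14.935) [heading=153, draw]
  ]
  -- iteration 2/3 --
  RT 72: heading 153 -> 81
  BK 9: (-12.143,14.935) -> (-13.551,6.046) [heading=81, draw]
  REPEAT 4 [
    -- iteration 1/4 --
    RT 120: heading 81 -> 321
    FD 13.1: (-13.551,6.046) -> (-3.371,-2.198) [heading=321, draw]
    -- iteration 2/4 --
    RT 120: heading 321 -> 201
    FD 13.1: (-3.371,-2.198) -> (-15.6,-6.893) [heading=201, draw]
    -- iteration 3/4 --
    RT 120: heading 201 -> 81
    FD 13.1: (-15.6,-6.893) -> (-13.551,6.046) [heading=81, draw]
    -- iteration 4/4 --
    RT 120: heading 81 -> 321
    FD 13.1: (-13.551,6.046) -> (-3.371,-2.198) [heading=321, draw]
  ]
  -- iteration 3/3 --
  RT 72: heading 321 -> 249
  BK 9: (-3.371,-2.198) -> (-0.145,6.204) [heading=249, draw]
  REPEAT 4 [
    -- iteration 1/4 --
    RT 120: heading 249 -> 129
    FD 13.1: (-0.145,6.204) -> (-8.389,16.384) [heading=129, draw]
    -- iteration 2/4 --
    RT 120: heading 129 -> 9
    FD 13.1: (-8.389,16.384) -> (4.549,18.434) [heading=9, draw]
    -- iteration 3/4 --
    RT 120: heading 9 -> 249
    FD 13.1: (4.549,18.434) -> (-0.145,6.204) [heading=249, draw]
    -- iteration 4/4 --
    RT 120: heading 249 -> 129
    FD 13.1: (-0.145,6.204) -> (-8.389,16.384) [heading=129, draw]
  ]
]
FD 13.4: (-8.389,16.384) -> (-16.822,26.798) [heading=129, draw]
PD: pen down
Final: pos=(-16.822,26.798), heading=129, 16 segment(s) drawn

Segment endpoints: x in {-16.822, -15.6, -13.551, -13.551, -12.143, -8.389, -8.389, -3.371, -3.371, -1.157, -0.471, -0.471, -0.145, -0.145, 0, 4.549}, y in {-6.893, -2.198, -2.198, 0, 6.046, 6.046, 6.204, 6.204, 8.988, 8.988, 14.935, 14.935, 16.384, 16.384, 18.434, 22.07, 26.798}
xmin=-16.822, ymin=-6.893, xmax=4.549, ymax=26.798

Answer: -16.822 -6.893 4.549 26.798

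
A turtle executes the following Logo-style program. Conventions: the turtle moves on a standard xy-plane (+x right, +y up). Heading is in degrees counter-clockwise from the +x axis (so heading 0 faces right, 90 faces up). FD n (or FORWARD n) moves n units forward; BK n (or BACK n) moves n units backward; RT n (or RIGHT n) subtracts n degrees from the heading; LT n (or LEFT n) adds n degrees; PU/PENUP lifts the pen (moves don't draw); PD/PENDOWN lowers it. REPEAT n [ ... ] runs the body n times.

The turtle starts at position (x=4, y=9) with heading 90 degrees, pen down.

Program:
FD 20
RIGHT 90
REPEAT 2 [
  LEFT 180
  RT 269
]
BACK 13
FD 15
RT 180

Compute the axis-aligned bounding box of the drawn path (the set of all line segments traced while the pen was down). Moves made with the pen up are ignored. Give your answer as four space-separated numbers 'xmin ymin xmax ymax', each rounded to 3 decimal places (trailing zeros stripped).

Executing turtle program step by step:
Start: pos=(4,9), heading=90, pen down
FD 20: (4,9) -> (4,29) [heading=90, draw]
RT 90: heading 90 -> 0
REPEAT 2 [
  -- iteration 1/2 --
  LT 180: heading 0 -> 180
  RT 269: heading 180 -> 271
  -- iteration 2/2 --
  LT 180: heading 271 -> 91
  RT 269: heading 91 -> 182
]
BK 13: (4,29) -> (16.992,29.454) [heading=182, draw]
FD 15: (16.992,29.454) -> (2.001,28.93) [heading=182, draw]
RT 180: heading 182 -> 2
Final: pos=(2.001,28.93), heading=2, 3 segment(s) drawn

Segment endpoints: x in {2.001, 4, 4, 16.992}, y in {9, 28.93, 29, 29.454}
xmin=2.001, ymin=9, xmax=16.992, ymax=29.454

Answer: 2.001 9 16.992 29.454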